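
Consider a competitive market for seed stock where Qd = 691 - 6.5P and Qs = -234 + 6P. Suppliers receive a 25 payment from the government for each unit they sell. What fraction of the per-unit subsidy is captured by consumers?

Pre-subsidy: 691 - 6.5P = -234 + 6P gives P* = 74, Q* = 210.
With the subsidy, sellers receive Ps = Pb + 25 for each unit, where Pb is the price buyers pay.
Supply in terms of Pb becomes Qs = -234 + 6(Pb + 25) = -84 + 6Pb. Setting this equal to demand: 691 - 6.5Pb = -84 + 6Pb, so Pb = 62.
Sellers receive Ps = 62 + 25 = 87; Q' = 691 − 6.5·62 = 288.
Buyers' price falls by P* − Pb = 74 − 62 = 12; sellers' price rises by Ps − P* = 87 − 74 = 13.
So consumers capture 12/25 = 0.48 of each unit of subsidy.

Consumer share = 0.48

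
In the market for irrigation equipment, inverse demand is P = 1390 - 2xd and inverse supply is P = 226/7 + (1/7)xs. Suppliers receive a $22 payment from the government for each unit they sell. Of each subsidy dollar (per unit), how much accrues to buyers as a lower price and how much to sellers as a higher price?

Buyers gain 308/15 per unit; sellers gain 22/15 per unit

Pre-subsidy: 1390 - 2x = 226/7 + (1/7)x gives x* = 633.6 and P* = 122.8.
With the subsidy, sellers receive Ps = Pb + 22 for each unit, where Pb is the price buyers pay.
On the curves, Pb = 1390 - 2x and Ps = 226/7 + (1/7)x; the wedge Ps − Pb = 22 gives 226/7 + (1/7)x − (1390 - 2x) = 22, so x' = 9658/15.
Then Pb = 1390 − 2·(9658/15) = 1534/15 and Ps = 226/7 + (1/7)·(9658/15) = 1864/15.
Buyers' price falls by P* − Pb = 122.8 − 1534/15 = 308/15; sellers' price rises by Ps − P* = 1864/15 − 122.8 = 22/15.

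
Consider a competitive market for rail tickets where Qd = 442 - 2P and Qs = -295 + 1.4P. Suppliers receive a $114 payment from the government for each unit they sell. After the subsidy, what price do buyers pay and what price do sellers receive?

Pre-subsidy: 442 - 2P = -295 + 1.4P gives P* = 3685/17, Q* = 144/17.
With the subsidy, sellers receive Ps = Pb + 114 for each unit, where Pb is the price buyers pay.
Supply in terms of Pb becomes Qs = -295 + 1.4(Pb + 114) = -135.4 + 1.4Pb. Setting this equal to demand: 442 - 2Pb = -135.4 + 1.4Pb, so Pb = 2887/17.
Sellers receive Ps = 2887/17 + 114 = 4825/17; Q' = 442 − 2·(2887/17) = 1740/17.

Buyers pay 2887/17; sellers receive 4825/17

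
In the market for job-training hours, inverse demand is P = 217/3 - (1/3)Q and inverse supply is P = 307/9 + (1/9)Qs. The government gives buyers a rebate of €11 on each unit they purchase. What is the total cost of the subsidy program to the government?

Government cost = €1218.25

Pre-subsidy: 217/3 - (1/3)Q = 307/9 + (1/9)Q gives Q* = 86 and P* = 131/3.
With the rebate, buyers effectively pay Pb = Ps − 11, where Ps is the price sellers receive.
On the curves, Pb = 217/3 - (1/3)Q and Ps = 307/9 + (1/9)Q; the wedge Ps − Pb = 11 gives 307/9 + (1/9)Q − (217/3 - (1/3)Q) = 11, so Q' = 110.75.
Then Pb = 217/3 − (1/3)·110.75 = 425/12 and Ps = 307/9 + (1/9)·110.75 = 557/12.
Government outlay = subsidy × quantity = 11 × 110.75 = 1218.25.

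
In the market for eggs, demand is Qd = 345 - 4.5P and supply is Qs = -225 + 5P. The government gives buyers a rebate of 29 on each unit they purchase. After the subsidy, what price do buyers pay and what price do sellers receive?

Pre-subsidy: 345 - 4.5P = -225 + 5P gives P* = 60, Q* = 75.
With the rebate, buyers effectively pay Pb = Ps − 29, where Ps is the price sellers receive.
Demand in terms of Ps becomes Qd = 345 − 4.5(Ps − 29) = 475.5 - 4.5Ps. Setting this equal to supply: 475.5 - 4.5Ps = -225 + 5Ps, so Ps = 1401/19.
Buyers pay Pb = 1401/19 − 29 = 850/19; Q' = -225 + 5·(1401/19) = 2730/19.

Buyers pay 850/19; sellers receive 1401/19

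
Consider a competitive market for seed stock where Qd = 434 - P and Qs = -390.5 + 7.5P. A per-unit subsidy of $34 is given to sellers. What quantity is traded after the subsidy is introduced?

Q' = 367

Pre-subsidy: 434 - P = -390.5 + 7.5P gives P* = 97, Q* = 337.
With the subsidy, sellers receive Ps = Pb + 34 for each unit, where Pb is the price buyers pay.
Supply in terms of Pb becomes Qs = -390.5 + 7.5(Pb + 34) = -135.5 + 7.5Pb. Setting this equal to demand: 434 - Pb = -135.5 + 7.5Pb, so Pb = 67.
Sellers receive Ps = 67 + 34 = 101; Q' = 434 − 1·67 = 367.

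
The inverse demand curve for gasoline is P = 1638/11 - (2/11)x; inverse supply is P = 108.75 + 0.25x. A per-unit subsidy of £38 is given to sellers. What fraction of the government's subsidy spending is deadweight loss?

Pre-subsidy: 1638/11 - (2/11)x = 108.75 + 0.25x gives x* = 93 and P* = 132.
With the subsidy, sellers receive Ps = Pb + 38 for each unit, where Pb is the price buyers pay.
On the curves, Pb = 1638/11 - (2/11)x and Ps = 108.75 + 0.25x; the wedge Ps − Pb = 38 gives 108.75 + 0.25x − (1638/11 - (2/11)x) = 38, so x' = 181.
Then Pb = 1638/11 − (2/11)·181 = 116 and Ps = 108.75 + 0.25·181 = 154.
ΔCS = ½(93 + 181)(132 − 116) = 2192; ΔPS = ½(93 + 181)(154 − 132) = 3014.
Government spending = 38 × 181 = 6878.
DWL = ½ × 38 × (181 − 93) = 1672; fraction = 1672 / 6878 = 44/181.

DWL / government spending = 44/181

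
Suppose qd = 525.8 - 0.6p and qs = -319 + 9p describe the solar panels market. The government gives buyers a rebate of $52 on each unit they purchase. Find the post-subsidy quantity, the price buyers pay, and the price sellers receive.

q' = 502.25; buyers pay $39.25; sellers receive $91.25

Pre-subsidy: 525.8 - 0.6p = -319 + 9p gives p* = 88, q* = 473.
With the rebate, buyers effectively pay pb = ps − 52, where ps is the price sellers receive.
Demand in terms of ps becomes qd = 525.8 − 0.6(ps − 52) = 557 - 0.6ps. Setting this equal to supply: 557 - 0.6ps = -319 + 9ps, so ps = 91.25.
Buyers pay pb = 91.25 − 52 = 39.25; q' = -319 + 9·91.25 = 502.25.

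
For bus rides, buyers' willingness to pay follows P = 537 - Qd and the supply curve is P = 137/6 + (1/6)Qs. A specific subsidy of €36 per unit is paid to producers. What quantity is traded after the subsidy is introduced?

Q' = 3301/7

Pre-subsidy: 537 - Q = 137/6 + (1/6)Q gives Q* = 3085/7 and P* = 674/7.
With the subsidy, sellers receive Ps = Pb + 36 for each unit, where Pb is the price buyers pay.
On the curves, Pb = 537 - Q and Ps = 137/6 + (1/6)Q; the wedge Ps − Pb = 36 gives 137/6 + (1/6)Q − (537 - Q) = 36, so Q' = 3301/7.
Then Pb = 537 − 1·(3301/7) = 458/7 and Ps = 137/6 + (1/6)·(3301/7) = 710/7.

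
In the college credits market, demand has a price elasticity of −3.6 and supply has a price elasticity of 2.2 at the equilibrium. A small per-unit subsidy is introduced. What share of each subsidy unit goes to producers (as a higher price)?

For a small subsidy around the equilibrium, the benefit split depends on the relative slopes, which at a point are proportional to the elasticities.
Buyer share = εs/(εs + |εd|) = 2.2/(2.2 + 3.6) = 11/29; seller share = |εd|/(εs + |εd|) = 18/29.
So producers capture 18/29 of the subsidy.

Producer share = 18/29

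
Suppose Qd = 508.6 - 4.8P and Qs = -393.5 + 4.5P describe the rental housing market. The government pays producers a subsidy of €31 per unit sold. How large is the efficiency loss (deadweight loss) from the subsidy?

Pre-subsidy: 508.6 - 4.8P = -393.5 + 4.5P gives P* = 97, Q* = 43.
With the subsidy, sellers receive Ps = Pb + 31 for each unit, where Pb is the price buyers pay.
Supply in terms of Pb becomes Qs = -393.5 + 4.5(Pb + 31) = -254 + 4.5Pb. Setting this equal to demand: 508.6 - 4.8Pb = -254 + 4.5Pb, so Pb = 82.
Sellers receive Ps = 82 + 31 = 113; Q' = 508.6 − 4.8·82 = 115.
The subsidy expands output by 115 − 43 = 72 past the efficient level; on those units the gap between marginal cost and willingness to pay runs from 0 up to 31.
DWL = ½ × 31 × 72 = 1116.

Deadweight loss = €1116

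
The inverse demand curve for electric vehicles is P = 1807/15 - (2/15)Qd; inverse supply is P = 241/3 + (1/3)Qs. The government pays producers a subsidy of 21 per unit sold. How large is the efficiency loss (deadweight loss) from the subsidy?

Pre-subsidy: 1807/15 - (2/15)Q = 241/3 + (1/3)Q gives Q* = 86 and P* = 109.
With the subsidy, sellers receive Ps = Pb + 21 for each unit, where Pb is the price buyers pay.
On the curves, Pb = 1807/15 - (2/15)Q and Ps = 241/3 + (1/3)Q; the wedge Ps − Pb = 21 gives 241/3 + (1/3)Q − (1807/15 - (2/15)Q) = 21, so Q' = 131.
Then Pb = 1807/15 − (2/15)·131 = 103 and Ps = 241/3 + (1/3)·131 = 124.
The subsidy expands output by 131 − 86 = 45 past the efficient level; on those units the gap between marginal cost and willingness to pay runs from 0 up to 21.
DWL = ½ × 21 × 45 = 472.5.

Deadweight loss = 472.5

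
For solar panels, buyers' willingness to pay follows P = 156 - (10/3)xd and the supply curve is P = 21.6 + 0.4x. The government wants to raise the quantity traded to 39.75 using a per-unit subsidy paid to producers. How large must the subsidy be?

Required subsidy s = 14 per unit

At x = 39.75, from the demand curve buyers pay Pb = 156 − (10/3)·39.75 = 23.5; from the supply curve sellers need Ps = 21.6 + 0.4·39.75 = 37.5.
The subsidy must fill the gap: s = Ps − Pb = 37.5 − 23.5 = 14.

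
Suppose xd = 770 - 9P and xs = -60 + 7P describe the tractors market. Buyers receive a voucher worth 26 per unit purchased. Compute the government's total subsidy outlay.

Government cost = 10543

Pre-subsidy: 770 - 9P = -60 + 7P gives P* = 51.875, x* = 303.125.
With the rebate, buyers effectively pay Pb = Ps − 26, where Ps is the price sellers receive.
Demand in terms of Ps becomes xd = 770 − 9(Ps − 26) = 1004 - 9Ps. Setting this equal to supply: 1004 - 9Ps = -60 + 7Ps, so Ps = 66.5.
Buyers pay Pb = 66.5 − 26 = 40.5; x' = -60 + 7·66.5 = 405.5.
Government outlay = subsidy × quantity = 26 × 405.5 = 10543.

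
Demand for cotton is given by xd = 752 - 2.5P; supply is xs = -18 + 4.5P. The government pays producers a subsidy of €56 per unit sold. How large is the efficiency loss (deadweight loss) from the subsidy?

Pre-subsidy: 752 - 2.5P = -18 + 4.5P gives P* = 110, x* = 477.
With the subsidy, sellers receive Ps = Pb + 56 for each unit, where Pb is the price buyers pay.
Supply in terms of Pb becomes xs = -18 + 4.5(Pb + 56) = 234 + 4.5Pb. Setting this equal to demand: 752 - 2.5Pb = 234 + 4.5Pb, so Pb = 74.
Sellers receive Ps = 74 + 56 = 130; x' = 752 − 2.5·74 = 567.
The subsidy expands output by 567 − 477 = 90 past the efficient level; on those units the gap between marginal cost and willingness to pay runs from 0 up to 56.
DWL = ½ × 56 × 90 = 2520.

Deadweight loss = €2520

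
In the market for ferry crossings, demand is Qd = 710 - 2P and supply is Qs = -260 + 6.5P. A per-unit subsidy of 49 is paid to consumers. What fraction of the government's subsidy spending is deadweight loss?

Pre-subsidy: 710 - 2P = -260 + 6.5P gives P* = 1940/17, Q* = 8190/17.
With the rebate, buyers effectively pay Pb = Ps − 49, where Ps is the price sellers receive.
Demand in terms of Ps becomes Qd = 710 − 2(Ps − 49) = 808 - 2Ps. Setting this equal to supply: 808 - 2Ps = -260 + 6.5Ps, so Ps = 2136/17.
Buyers pay Pb = 2136/17 − 49 = 1303/17; Q' = -260 + 6.5·(2136/17) = 9464/17.
ΔCS = ½(8190/17 + 9464/17)(1940/17 − 1303/17) = 5622799/289; ΔPS = ½(8190/17 + 9464/17)(2136/17 − 1940/17) = 1730092/289.
Government spending = 49 × 9464/17 = 463736/17.
DWL = ½ × 49 × (9464/17 − 8190/17) = 31213/17; fraction = (31213/17) / (463736/17) = 7/104.

DWL / government spending = 7/104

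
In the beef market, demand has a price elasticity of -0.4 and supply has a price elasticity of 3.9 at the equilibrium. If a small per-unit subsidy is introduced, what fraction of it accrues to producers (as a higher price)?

For a small subsidy around the equilibrium, the benefit split depends on the relative slopes, which at a point are proportional to the elasticities.
Buyer share = εs/(εs + |εd|) = 3.9/(3.9 + 0.4) = 39/43; seller share = |εd|/(εs + |εd|) = 4/43.
So producers capture 4/43 of the subsidy.

Producer share = 4/43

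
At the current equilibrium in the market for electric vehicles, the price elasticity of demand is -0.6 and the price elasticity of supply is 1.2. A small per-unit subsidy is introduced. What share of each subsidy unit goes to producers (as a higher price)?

For a small subsidy around the equilibrium, the benefit split depends on the relative slopes, which at a point are proportional to the elasticities.
Buyer share = εs/(εs + |εd|) = 1.2/(1.2 + 0.6) = 2/3; seller share = |εd|/(εs + |εd|) = 1/3.
So producers capture 1/3 of the subsidy.

Producer share = 1/3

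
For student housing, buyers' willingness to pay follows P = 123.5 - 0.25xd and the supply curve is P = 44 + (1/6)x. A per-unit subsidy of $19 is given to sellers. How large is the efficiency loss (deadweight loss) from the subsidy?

Pre-subsidy: 123.5 - 0.25x = 44 + (1/6)x gives x* = 190.8 and P* = 75.8.
With the subsidy, sellers receive Ps = Pb + 19 for each unit, where Pb is the price buyers pay.
On the curves, Pb = 123.5 - 0.25x and Ps = 44 + (1/6)x; the wedge Ps − Pb = 19 gives 44 + (1/6)x − (123.5 - 0.25x) = 19, so x' = 236.4.
Then Pb = 123.5 − 0.25·236.4 = 64.4 and Ps = 44 + (1/6)·236.4 = 83.4.
The subsidy expands output by 236.4 − 190.8 = 45.6 past the efficient level; on those units the gap between marginal cost and willingness to pay runs from 0 up to 19.
DWL = ½ × 19 × 45.6 = 433.2.

Deadweight loss = $433.2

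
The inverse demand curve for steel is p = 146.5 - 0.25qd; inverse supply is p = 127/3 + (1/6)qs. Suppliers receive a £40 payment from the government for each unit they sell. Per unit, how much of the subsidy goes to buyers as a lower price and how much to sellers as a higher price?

Pre-subsidy: 146.5 - 0.25q = 127/3 + (1/6)q gives q* = 250 and p* = 84.
With the subsidy, sellers receive ps = pb + 40 for each unit, where pb is the price buyers pay.
On the curves, pb = 146.5 - 0.25q and ps = 127/3 + (1/6)q; the wedge ps − pb = 40 gives 127/3 + (1/6)q − (146.5 - 0.25q) = 40, so q' = 346.
Then pb = 146.5 − 0.25·346 = 60 and ps = 127/3 + (1/6)·346 = 100.
Buyers' price falls by p* − pb = 84 − 60 = 24; sellers' price rises by ps − p* = 100 − 84 = 16.

Buyers gain £24 per unit; sellers gain £16 per unit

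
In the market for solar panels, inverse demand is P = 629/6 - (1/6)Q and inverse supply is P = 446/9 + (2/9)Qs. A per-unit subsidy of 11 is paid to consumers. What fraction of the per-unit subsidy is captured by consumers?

Consumer share = 3/7

Pre-subsidy: 629/6 - (1/6)Q = 446/9 + (2/9)Q gives Q* = 995/7 and P* = 568/7.
With the rebate, buyers effectively pay Pb = Ps − 11, where Ps is the price sellers receive.
On the curves, Pb = 629/6 - (1/6)Q and Ps = 446/9 + (2/9)Q; the wedge Ps − Pb = 11 gives 446/9 + (2/9)Q − (629/6 - (1/6)Q) = 11, so Q' = 1193/7.
Then Pb = 629/6 − (1/6)·(1193/7) = 535/7 and Ps = 446/9 + (2/9)·(1193/7) = 612/7.
Buyers' price falls by P* − Pb = 568/7 − 535/7 = 33/7; sellers' price rises by Ps − P* = 612/7 − 568/7 = 44/7.
So consumers capture (33/7)/11 = 3/7 of each unit of subsidy.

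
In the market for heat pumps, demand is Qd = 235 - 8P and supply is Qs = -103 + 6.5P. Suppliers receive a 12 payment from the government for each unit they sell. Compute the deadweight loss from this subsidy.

Pre-subsidy: 235 - 8P = -103 + 6.5P gives P* = 676/29, Q* = 1407/29.
With the subsidy, sellers receive Ps = Pb + 12 for each unit, where Pb is the price buyers pay.
Supply in terms of Pb becomes Qs = -103 + 6.5(Pb + 12) = -25 + 6.5Pb. Setting this equal to demand: 235 - 8Pb = -25 + 6.5Pb, so Pb = 520/29.
Sellers receive Ps = 520/29 + 12 = 868/29; Q' = 235 − 8·(520/29) = 2655/29.
The subsidy expands output by 2655/29 − 1407/29 = 1248/29 past the efficient level; on those units the gap between marginal cost and willingness to pay runs from 0 up to 12.
DWL = ½ × 12 × 1248/29 = 7488/29.

Deadweight loss = 7488/29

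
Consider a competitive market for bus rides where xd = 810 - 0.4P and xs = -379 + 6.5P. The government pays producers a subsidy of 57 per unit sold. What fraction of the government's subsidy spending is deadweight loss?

DWL / government spending = 741/52616

Pre-subsidy: 810 - 0.4P = -379 + 6.5P gives P* = 11890/69, x* = 51134/69.
With the subsidy, sellers receive Ps = Pb + 57 for each unit, where Pb is the price buyers pay.
Supply in terms of Pb becomes xs = -379 + 6.5(Pb + 57) = -8.5 + 6.5Pb. Setting this equal to demand: 810 - 0.4Pb = -8.5 + 6.5Pb, so Pb = 8185/69.
Sellers receive Ps = 8185/69 + 57 = 12118/69; x' = 810 − 0.4·(8185/69) = 52616/69.
ΔCS = ½(51134/69 + 52616/69)(11890/69 − 8185/69) = 64065625/1587; ΔPS = ½(51134/69 + 52616/69)(12118/69 − 11890/69) = 3942500/1587.
Government spending = 57 × 52616/69 = 999704/23.
DWL = ½ × 57 × (52616/69 − 51134/69) = 14079/23; fraction = (14079/23) / (999704/23) = 741/52616.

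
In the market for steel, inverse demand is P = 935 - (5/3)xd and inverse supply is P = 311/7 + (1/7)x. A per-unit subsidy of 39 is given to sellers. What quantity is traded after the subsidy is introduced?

x' = 19521/38

Pre-subsidy: 935 - (5/3)x = 311/7 + (1/7)x gives x* = 9351/19 and P* = 2180/19.
With the subsidy, sellers receive Ps = Pb + 39 for each unit, where Pb is the price buyers pay.
On the curves, Pb = 935 - (5/3)x and Ps = 311/7 + (1/7)x; the wedge Ps − Pb = 39 gives 311/7 + (1/7)x − (935 - (5/3)x) = 39, so x' = 19521/38.
Then Pb = 935 − (5/3)·(19521/38) = 2995/38 and Ps = 311/7 + (1/7)·(19521/38) = 4477/38.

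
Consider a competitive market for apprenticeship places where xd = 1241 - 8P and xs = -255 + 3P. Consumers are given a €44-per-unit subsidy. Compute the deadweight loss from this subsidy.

Pre-subsidy: 1241 - 8P = -255 + 3P gives P* = 136, x* = 153.
With the rebate, buyers effectively pay Pb = Ps − 44, where Ps is the price sellers receive.
Demand in terms of Ps becomes xd = 1241 − 8(Ps − 44) = 1593 - 8Ps. Setting this equal to supply: 1593 - 8Ps = -255 + 3Ps, so Ps = 168.
Buyers pay Pb = 168 − 44 = 124; x' = -255 + 3·168 = 249.
The subsidy expands output by 249 − 153 = 96 past the efficient level; on those units the gap between marginal cost and willingness to pay runs from 0 up to 44.
DWL = ½ × 44 × 96 = 2112.

Deadweight loss = €2112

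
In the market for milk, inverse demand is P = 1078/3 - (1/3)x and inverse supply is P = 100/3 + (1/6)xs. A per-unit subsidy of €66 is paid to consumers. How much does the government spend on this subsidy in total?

Pre-subsidy: 1078/3 - (1/3)x = 100/3 + (1/6)x gives x* = 652 and P* = 142.
With the rebate, buyers effectively pay Pb = Ps − 66, where Ps is the price sellers receive.
On the curves, Pb = 1078/3 - (1/3)x and Ps = 100/3 + (1/6)x; the wedge Ps − Pb = 66 gives 100/3 + (1/6)x − (1078/3 - (1/3)x) = 66, so x' = 784.
Then Pb = 1078/3 − (1/3)·784 = 98 and Ps = 100/3 + (1/6)·784 = 164.
Government outlay = subsidy × quantity = 66 × 784 = 51744.

Government cost = €51744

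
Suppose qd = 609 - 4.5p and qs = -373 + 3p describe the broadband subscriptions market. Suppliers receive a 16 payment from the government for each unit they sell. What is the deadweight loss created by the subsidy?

Pre-subsidy: 609 - 4.5p = -373 + 3p gives p* = 1964/15, q* = 19.8.
With the subsidy, sellers receive ps = pb + 16 for each unit, where pb is the price buyers pay.
Supply in terms of pb becomes qs = -373 + 3(pb + 16) = -325 + 3pb. Setting this equal to demand: 609 - 4.5pb = -325 + 3pb, so pb = 1868/15.
Sellers receive ps = 1868/15 + 16 = 2108/15; q' = 609 − 4.5·(1868/15) = 48.6.
The subsidy expands output by 48.6 − 19.8 = 28.8 past the efficient level; on those units the gap between marginal cost and willingness to pay runs from 0 up to 16.
DWL = ½ × 16 × 28.8 = 230.4.

Deadweight loss = 230.4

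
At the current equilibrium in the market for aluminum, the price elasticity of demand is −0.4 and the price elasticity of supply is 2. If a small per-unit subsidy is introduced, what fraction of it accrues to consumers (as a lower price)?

Consumer share = 5/6

For a small subsidy around the equilibrium, the benefit split depends on the relative slopes, which at a point are proportional to the elasticities.
Buyer share = εs/(εs + |εd|) = 2/(2 + 0.4) = 5/6; seller share = |εd|/(εs + |εd|) = 1/6.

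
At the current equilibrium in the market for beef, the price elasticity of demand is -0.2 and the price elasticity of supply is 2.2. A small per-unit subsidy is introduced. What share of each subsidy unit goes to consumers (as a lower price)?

Consumer share = 11/12

For a small subsidy around the equilibrium, the benefit split depends on the relative slopes, which at a point are proportional to the elasticities.
Buyer share = εs/(εs + |εd|) = 2.2/(2.2 + 0.2) = 11/12; seller share = |εd|/(εs + |εd|) = 1/12.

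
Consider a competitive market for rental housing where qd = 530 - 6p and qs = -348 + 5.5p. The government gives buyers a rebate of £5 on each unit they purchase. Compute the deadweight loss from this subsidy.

Pre-subsidy: 530 - 6p = -348 + 5.5p gives p* = 1756/23, q* = 1654/23.
With the rebate, buyers effectively pay pb = ps − 5, where ps is the price sellers receive.
Demand in terms of ps becomes qd = 530 − 6(ps − 5) = 560 - 6ps. Setting this equal to supply: 560 - 6ps = -348 + 5.5ps, so ps = 1816/23.
Buyers pay pb = 1816/23 − 5 = 1701/23; q' = -348 + 5.5·(1816/23) = 1984/23.
The subsidy expands output by 1984/23 − 1654/23 = 330/23 past the efficient level; on those units the gap between marginal cost and willingness to pay runs from 0 up to 5.
DWL = ½ × 5 × 330/23 = 825/23.

Deadweight loss = 825/23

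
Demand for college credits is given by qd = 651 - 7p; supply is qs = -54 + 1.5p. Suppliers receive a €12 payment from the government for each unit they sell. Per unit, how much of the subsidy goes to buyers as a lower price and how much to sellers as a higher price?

Buyers gain 36/17 per unit; sellers gain 168/17 per unit

Pre-subsidy: 651 - 7p = -54 + 1.5p gives p* = 1410/17, q* = 1197/17.
With the subsidy, sellers receive ps = pb + 12 for each unit, where pb is the price buyers pay.
Supply in terms of pb becomes qs = -54 + 1.5(pb + 12) = -36 + 1.5pb. Setting this equal to demand: 651 - 7pb = -36 + 1.5pb, so pb = 1374/17.
Sellers receive ps = 1374/17 + 12 = 1578/17; q' = 651 − 7·(1374/17) = 1449/17.
Buyers' price falls by p* − pb = 1410/17 − 1374/17 = 36/17; sellers' price rises by ps − p* = 1578/17 − 1410/17 = 168/17.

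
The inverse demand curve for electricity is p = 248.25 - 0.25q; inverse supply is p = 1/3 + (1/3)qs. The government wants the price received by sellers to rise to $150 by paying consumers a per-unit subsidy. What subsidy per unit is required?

Required subsidy s = $14 per unit

At a seller price of 150, quantity supplied is -1 + 3·150 = 449.
Buyers absorb 449 only when they pay pb = 248.25 − 0.25·449 = 136.
s = ps − pb = 150 − 136 = 14.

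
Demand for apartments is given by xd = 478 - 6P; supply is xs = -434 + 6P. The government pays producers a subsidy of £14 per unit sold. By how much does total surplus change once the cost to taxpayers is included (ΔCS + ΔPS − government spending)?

Net change in total surplus = -£294

Pre-subsidy: 478 - 6P = -434 + 6P gives P* = 76, x* = 22.
With the subsidy, sellers receive Ps = Pb + 14 for each unit, where Pb is the price buyers pay.
Supply in terms of Pb becomes xs = -434 + 6(Pb + 14) = -350 + 6Pb. Setting this equal to demand: 478 - 6Pb = -350 + 6Pb, so Pb = 69.
Sellers receive Ps = 69 + 14 = 83; x' = 478 − 6·69 = 64.
ΔCS = ½(22 + 64)(76 − 69) = 301; ΔPS = ½(22 + 64)(83 − 76) = 301.
Government spending = 14 × 64 = 896.
Net change = 301 + 301 − 896 = -294. The loss equals the DWL triangle ½·14·42.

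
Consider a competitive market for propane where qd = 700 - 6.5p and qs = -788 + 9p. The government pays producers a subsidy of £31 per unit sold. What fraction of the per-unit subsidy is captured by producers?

Producer share = 13/31

Pre-subsidy: 700 - 6.5p = -788 + 9p gives p* = 96, q* = 76.
With the subsidy, sellers receive ps = pb + 31 for each unit, where pb is the price buyers pay.
Supply in terms of pb becomes qs = -788 + 9(pb + 31) = -509 + 9pb. Setting this equal to demand: 700 - 6.5pb = -509 + 9pb, so pb = 78.
Sellers receive ps = 78 + 31 = 109; q' = 700 − 6.5·78 = 193.
Buyers' price falls by p* − pb = 96 − 78 = 18; sellers' price rises by ps − p* = 109 − 96 = 13.
So producers capture 13/31 = 13/31 of each unit of subsidy.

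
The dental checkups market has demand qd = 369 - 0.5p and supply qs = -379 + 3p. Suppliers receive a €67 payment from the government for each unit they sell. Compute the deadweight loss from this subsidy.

Deadweight loss = 13467/14

Pre-subsidy: 369 - 0.5p = -379 + 3p gives p* = 1496/7, q* = 1835/7.
With the subsidy, sellers receive ps = pb + 67 for each unit, where pb is the price buyers pay.
Supply in terms of pb becomes qs = -379 + 3(pb + 67) = -178 + 3pb. Setting this equal to demand: 369 - 0.5pb = -178 + 3pb, so pb = 1094/7.
Sellers receive ps = 1094/7 + 67 = 1563/7; q' = 369 − 0.5·(1094/7) = 2036/7.
The subsidy expands output by 2036/7 − 1835/7 = 201/7 past the efficient level; on those units the gap between marginal cost and willingness to pay runs from 0 up to 67.
DWL = ½ × 67 × 201/7 = 13467/14.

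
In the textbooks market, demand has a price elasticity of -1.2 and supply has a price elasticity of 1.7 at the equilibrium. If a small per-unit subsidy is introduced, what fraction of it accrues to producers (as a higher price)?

For a small subsidy around the equilibrium, the benefit split depends on the relative slopes, which at a point are proportional to the elasticities.
Buyer share = εs/(εs + |εd|) = 1.7/(1.7 + 1.2) = 17/29; seller share = |εd|/(εs + |εd|) = 12/29.
So producers capture 12/29 of the subsidy.

Producer share = 12/29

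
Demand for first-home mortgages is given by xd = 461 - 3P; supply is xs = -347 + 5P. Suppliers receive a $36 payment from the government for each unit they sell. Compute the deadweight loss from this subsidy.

Deadweight loss = $1215

Pre-subsidy: 461 - 3P = -347 + 5P gives P* = 101, x* = 158.
With the subsidy, sellers receive Ps = Pb + 36 for each unit, where Pb is the price buyers pay.
Supply in terms of Pb becomes xs = -347 + 5(Pb + 36) = -167 + 5Pb. Setting this equal to demand: 461 - 3Pb = -167 + 5Pb, so Pb = 78.5.
Sellers receive Ps = 78.5 + 36 = 114.5; x' = 461 − 3·78.5 = 225.5.
The subsidy expands output by 225.5 − 158 = 67.5 past the efficient level; on those units the gap between marginal cost and willingness to pay runs from 0 up to 36.
DWL = ½ × 36 × 67.5 = 1215.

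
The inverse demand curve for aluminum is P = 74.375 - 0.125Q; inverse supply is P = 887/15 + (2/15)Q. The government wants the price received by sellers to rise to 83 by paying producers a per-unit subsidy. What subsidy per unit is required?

At a seller price of 83, quantity supplied is -443.5 + 7.5·83 = 179.
Buyers absorb 179 only when they pay Pb = 74.375 − 0.125·179 = 52.
s = Ps − Pb = 83 − 52 = 31.

Required subsidy s = 31 per unit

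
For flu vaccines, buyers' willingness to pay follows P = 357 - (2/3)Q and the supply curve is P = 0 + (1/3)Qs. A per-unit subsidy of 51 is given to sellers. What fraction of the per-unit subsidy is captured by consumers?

Consumer share = 2/3

Pre-subsidy: 357 - (2/3)Q = 0 + (1/3)Q gives Q* = 357 and P* = 119.
With the subsidy, sellers receive Ps = Pb + 51 for each unit, where Pb is the price buyers pay.
On the curves, Pb = 357 - (2/3)Q and Ps = 0 + (1/3)Q; the wedge Ps − Pb = 51 gives 0 + (1/3)Q − (357 - (2/3)Q) = 51, so Q' = 408.
Then Pb = 357 − (2/3)·408 = 85 and Ps = 0 + (1/3)·408 = 136.
Buyers' price falls by P* − Pb = 119 − 85 = 34; sellers' price rises by Ps − P* = 136 − 119 = 17.
So consumers capture 34/51 = 2/3 of each unit of subsidy.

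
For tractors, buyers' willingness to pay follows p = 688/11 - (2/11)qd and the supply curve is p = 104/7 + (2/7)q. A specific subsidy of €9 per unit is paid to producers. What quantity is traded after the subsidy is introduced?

q' = 121.25

Pre-subsidy: 688/11 - (2/11)q = 104/7 + (2/7)q gives q* = 102 and p* = 44.
With the subsidy, sellers receive ps = pb + 9 for each unit, where pb is the price buyers pay.
On the curves, pb = 688/11 - (2/11)q and ps = 104/7 + (2/7)q; the wedge ps − pb = 9 gives 104/7 + (2/7)q − (688/11 - (2/11)q) = 9, so q' = 121.25.
Then pb = 688/11 − (2/11)·121.25 = 40.5 and ps = 104/7 + (2/7)·121.25 = 49.5.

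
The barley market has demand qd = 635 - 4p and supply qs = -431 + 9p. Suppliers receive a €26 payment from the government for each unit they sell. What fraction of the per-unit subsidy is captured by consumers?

Pre-subsidy: 635 - 4p = -431 + 9p gives p* = 82, q* = 307.
With the subsidy, sellers receive ps = pb + 26 for each unit, where pb is the price buyers pay.
Supply in terms of pb becomes qs = -431 + 9(pb + 26) = -197 + 9pb. Setting this equal to demand: 635 - 4pb = -197 + 9pb, so pb = 64.
Sellers receive ps = 64 + 26 = 90; q' = 635 − 4·64 = 379.
Buyers' price falls by p* − pb = 82 − 64 = 18; sellers' price rises by ps − p* = 90 − 82 = 8.
So consumers capture 18/26 = 9/13 of each unit of subsidy.

Consumer share = 9/13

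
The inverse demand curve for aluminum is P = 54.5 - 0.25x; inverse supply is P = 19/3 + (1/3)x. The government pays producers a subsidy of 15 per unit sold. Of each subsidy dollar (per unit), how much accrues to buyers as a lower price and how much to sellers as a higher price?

Pre-subsidy: 54.5 - 0.25x = 19/3 + (1/3)x gives x* = 578/7 and P* = 237/7.
With the subsidy, sellers receive Ps = Pb + 15 for each unit, where Pb is the price buyers pay.
On the curves, Pb = 54.5 - 0.25x and Ps = 19/3 + (1/3)x; the wedge Ps − Pb = 15 gives 19/3 + (1/3)x − (54.5 - 0.25x) = 15, so x' = 758/7.
Then Pb = 54.5 − 0.25·(758/7) = 192/7 and Ps = 19/3 + (1/3)·(758/7) = 297/7.
Buyers' price falls by P* − Pb = 237/7 − 192/7 = 45/7; sellers' price rises by Ps − P* = 297/7 − 237/7 = 60/7.

Buyers gain 45/7 per unit; sellers gain 60/7 per unit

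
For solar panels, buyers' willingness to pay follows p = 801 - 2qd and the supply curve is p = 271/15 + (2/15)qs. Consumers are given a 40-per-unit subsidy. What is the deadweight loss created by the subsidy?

Pre-subsidy: 801 - 2q = 271/15 + (2/15)q gives q* = 367 and p* = 67.
With the rebate, buyers effectively pay pb = ps − 40, where ps is the price sellers receive.
On the curves, pb = 801 - 2q and ps = 271/15 + (2/15)q; the wedge ps − pb = 40 gives 271/15 + (2/15)q − (801 - 2q) = 40, so q' = 385.75.
Then pb = 801 − 2·385.75 = 29.5 and ps = 271/15 + (2/15)·385.75 = 69.5.
The subsidy expands output by 385.75 − 367 = 18.75 past the efficient level; on those units the gap between marginal cost and willingness to pay runs from 0 up to 40.
DWL = ½ × 40 × 18.75 = 375.

Deadweight loss = 375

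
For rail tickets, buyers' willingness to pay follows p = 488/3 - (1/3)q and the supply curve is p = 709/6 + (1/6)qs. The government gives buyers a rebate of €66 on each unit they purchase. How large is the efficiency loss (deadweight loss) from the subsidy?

Deadweight loss = €4356

Pre-subsidy: 488/3 - (1/3)q = 709/6 + (1/6)q gives q* = 89 and p* = 133.
With the rebate, buyers effectively pay pb = ps − 66, where ps is the price sellers receive.
On the curves, pb = 488/3 - (1/3)q and ps = 709/6 + (1/6)q; the wedge ps − pb = 66 gives 709/6 + (1/6)q − (488/3 - (1/3)q) = 66, so q' = 221.
Then pb = 488/3 − (1/3)·221 = 89 and ps = 709/6 + (1/6)·221 = 155.
The subsidy expands output by 221 − 89 = 132 past the efficient level; on those units the gap between marginal cost and willingness to pay runs from 0 up to 66.
DWL = ½ × 66 × 132 = 4356.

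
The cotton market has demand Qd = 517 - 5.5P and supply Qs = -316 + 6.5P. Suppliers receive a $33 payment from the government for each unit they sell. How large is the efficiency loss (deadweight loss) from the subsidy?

Pre-subsidy: 517 - 5.5P = -316 + 6.5P gives P* = 833/12, Q* = 3245/24.
With the subsidy, sellers receive Ps = Pb + 33 for each unit, where Pb is the price buyers pay.
Supply in terms of Pb becomes Qs = -316 + 6.5(Pb + 33) = -101.5 + 6.5Pb. Setting this equal to demand: 517 - 5.5Pb = -101.5 + 6.5Pb, so Pb = 1237/24.
Sellers receive Ps = 1237/24 + 33 = 2029/24; Q' = 517 − 5.5·(1237/24) = 11209/48.
The subsidy expands output by 11209/48 − 3245/24 = 98.3125 past the efficient level; on those units the gap between marginal cost and willingness to pay runs from 0 up to 33.
DWL = ½ × 33 × 98.3125 = 1622.15625.

Deadweight loss = $1622.15625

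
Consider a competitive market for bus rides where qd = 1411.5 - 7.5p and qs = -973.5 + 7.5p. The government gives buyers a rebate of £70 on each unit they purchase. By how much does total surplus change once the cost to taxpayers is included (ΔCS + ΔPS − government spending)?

Pre-subsidy: 1411.5 - 7.5p = -973.5 + 7.5p gives p* = 159, q* = 219.
With the rebate, buyers effectively pay pb = ps − 70, where ps is the price sellers receive.
Demand in terms of ps becomes qd = 1411.5 − 7.5(ps − 70) = 1936.5 - 7.5ps. Setting this equal to supply: 1936.5 - 7.5ps = -973.5 + 7.5ps, so ps = 194.
Buyers pay pb = 194 − 70 = 124; q' = -973.5 + 7.5·194 = 481.5.
ΔCS = ½(219 + 481.5)(159 − 124) = 12258.75; ΔPS = ½(219 + 481.5)(194 − 159) = 12258.75.
Government spending = 70 × 481.5 = 33705.
Net change = 12258.75 + 12258.75 − 33705 = -9187.5. The loss equals the DWL triangle ½·70·262.5.

Net change in total surplus = -£9187.5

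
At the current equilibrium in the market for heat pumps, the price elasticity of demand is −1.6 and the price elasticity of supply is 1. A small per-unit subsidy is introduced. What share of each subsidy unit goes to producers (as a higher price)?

Producer share = 8/13

For a small subsidy around the equilibrium, the benefit split depends on the relative slopes, which at a point are proportional to the elasticities.
Buyer share = εs/(εs + |εd|) = 1/(1 + 1.6) = 5/13; seller share = |εd|/(εs + |εd|) = 8/13.
So producers capture 8/13 of the subsidy.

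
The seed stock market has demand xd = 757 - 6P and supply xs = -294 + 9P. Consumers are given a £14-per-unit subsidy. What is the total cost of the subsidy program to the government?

Government cost = £5418

Pre-subsidy: 757 - 6P = -294 + 9P gives P* = 1051/15, x* = 336.6.
With the rebate, buyers effectively pay Pb = Ps − 14, where Ps is the price sellers receive.
Demand in terms of Ps becomes xd = 757 − 6(Ps − 14) = 841 - 6Ps. Setting this equal to supply: 841 - 6Ps = -294 + 9Ps, so Ps = 227/3.
Buyers pay Pb = 227/3 − 14 = 185/3; x' = -294 + 9·(227/3) = 387.
Government outlay = subsidy × quantity = 14 × 387 = 5418.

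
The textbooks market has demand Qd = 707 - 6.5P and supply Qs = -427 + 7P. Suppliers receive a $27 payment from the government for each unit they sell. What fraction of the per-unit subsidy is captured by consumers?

Consumer share = 14/27

Pre-subsidy: 707 - 6.5P = -427 + 7P gives P* = 84, Q* = 161.
With the subsidy, sellers receive Ps = Pb + 27 for each unit, where Pb is the price buyers pay.
Supply in terms of Pb becomes Qs = -427 + 7(Pb + 27) = -238 + 7Pb. Setting this equal to demand: 707 - 6.5Pb = -238 + 7Pb, so Pb = 70.
Sellers receive Ps = 70 + 27 = 97; Q' = 707 − 6.5·70 = 252.
Buyers' price falls by P* − Pb = 84 − 70 = 14; sellers' price rises by Ps − P* = 97 − 84 = 13.
So consumers capture 14/27 = 14/27 of each unit of subsidy.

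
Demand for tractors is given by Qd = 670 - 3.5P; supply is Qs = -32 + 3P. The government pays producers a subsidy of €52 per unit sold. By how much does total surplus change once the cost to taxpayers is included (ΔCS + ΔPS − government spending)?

Net change in total surplus = -€2184

Pre-subsidy: 670 - 3.5P = -32 + 3P gives P* = 108, Q* = 292.
With the subsidy, sellers receive Ps = Pb + 52 for each unit, where Pb is the price buyers pay.
Supply in terms of Pb becomes Qs = -32 + 3(Pb + 52) = 124 + 3Pb. Setting this equal to demand: 670 - 3.5Pb = 124 + 3Pb, so Pb = 84.
Sellers receive Ps = 84 + 52 = 136; Q' = 670 − 3.5·84 = 376.
ΔCS = ½(292 + 376)(108 − 84) = 8016; ΔPS = ½(292 + 376)(136 − 108) = 9352.
Government spending = 52 × 376 = 19552.
Net change = 8016 + 9352 − 19552 = -2184. The loss equals the DWL triangle ½·52·84.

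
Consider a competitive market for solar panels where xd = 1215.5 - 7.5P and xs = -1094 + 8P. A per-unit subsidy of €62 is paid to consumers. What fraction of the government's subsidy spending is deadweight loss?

DWL / government spending = 60/169

Pre-subsidy: 1215.5 - 7.5P = -1094 + 8P gives P* = 149, x* = 98.
With the rebate, buyers effectively pay Pb = Ps − 62, where Ps is the price sellers receive.
Demand in terms of Ps becomes xd = 1215.5 − 7.5(Ps − 62) = 1680.5 - 7.5Ps. Setting this equal to supply: 1680.5 - 7.5Ps = -1094 + 8Ps, so Ps = 179.
Buyers pay Pb = 179 − 62 = 117; x' = -1094 + 8·179 = 338.
ΔCS = ½(98 + 338)(149 − 117) = 6976; ΔPS = ½(98 + 338)(179 − 149) = 6540.
Government spending = 62 × 338 = 20956.
DWL = ½ × 62 × (338 − 98) = 7440; fraction = 7440 / 20956 = 60/169.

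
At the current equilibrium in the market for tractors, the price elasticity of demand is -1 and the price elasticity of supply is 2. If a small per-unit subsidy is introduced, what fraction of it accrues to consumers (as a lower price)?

Consumer share = 2/3

For a small subsidy around the equilibrium, the benefit split depends on the relative slopes, which at a point are proportional to the elasticities.
Buyer share = εs/(εs + |εd|) = 2/(2 + 1) = 2/3; seller share = |εd|/(εs + |εd|) = 1/3.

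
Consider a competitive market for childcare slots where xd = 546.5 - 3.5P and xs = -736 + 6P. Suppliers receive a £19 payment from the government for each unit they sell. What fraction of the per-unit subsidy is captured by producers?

Producer share = 7/19

Pre-subsidy: 546.5 - 3.5P = -736 + 6P gives P* = 135, x* = 74.
With the subsidy, sellers receive Ps = Pb + 19 for each unit, where Pb is the price buyers pay.
Supply in terms of Pb becomes xs = -736 + 6(Pb + 19) = -622 + 6Pb. Setting this equal to demand: 546.5 - 3.5Pb = -622 + 6Pb, so Pb = 123.
Sellers receive Ps = 123 + 19 = 142; x' = 546.5 − 3.5·123 = 116.
Buyers' price falls by P* − Pb = 135 − 123 = 12; sellers' price rises by Ps − P* = 142 − 135 = 7.
So producers capture 7/19 = 7/19 of each unit of subsidy.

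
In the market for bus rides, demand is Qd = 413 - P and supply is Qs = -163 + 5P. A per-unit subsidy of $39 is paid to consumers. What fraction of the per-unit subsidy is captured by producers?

Producer share = 1/6

Pre-subsidy: 413 - P = -163 + 5P gives P* = 96, Q* = 317.
With the rebate, buyers effectively pay Pb = Ps − 39, where Ps is the price sellers receive.
Demand in terms of Ps becomes Qd = 413 − 1(Ps − 39) = 452 - Ps. Setting this equal to supply: 452 - Ps = -163 + 5Ps, so Ps = 102.5.
Buyers pay Pb = 102.5 − 39 = 63.5; Q' = -163 + 5·102.5 = 349.5.
Buyers' price falls by P* − Pb = 96 − 63.5 = 32.5; sellers' price rises by Ps − P* = 102.5 − 96 = 6.5.
So producers capture 6.5/39 = 1/6 of each unit of subsidy.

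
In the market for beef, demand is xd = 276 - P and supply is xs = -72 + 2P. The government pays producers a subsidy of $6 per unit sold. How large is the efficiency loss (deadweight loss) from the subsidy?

Pre-subsidy: 276 - P = -72 + 2P gives P* = 116, x* = 160.
With the subsidy, sellers receive Ps = Pb + 6 for each unit, where Pb is the price buyers pay.
Supply in terms of Pb becomes xs = -72 + 2(Pb + 6) = -60 + 2Pb. Setting this equal to demand: 276 - Pb = -60 + 2Pb, so Pb = 112.
Sellers receive Ps = 112 + 6 = 118; x' = 276 − 1·112 = 164.
The subsidy expands output by 164 − 160 = 4 past the efficient level; on those units the gap between marginal cost and willingness to pay runs from 0 up to 6.
DWL = ½ × 6 × 4 = 12.

Deadweight loss = $12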